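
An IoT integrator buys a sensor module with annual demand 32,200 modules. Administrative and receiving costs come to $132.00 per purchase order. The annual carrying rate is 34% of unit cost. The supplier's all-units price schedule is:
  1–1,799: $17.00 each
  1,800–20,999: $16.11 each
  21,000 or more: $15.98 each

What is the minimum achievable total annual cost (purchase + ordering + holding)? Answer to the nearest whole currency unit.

TC* ≈ $526,033

Holding cost per unit per year at price C is H = 0.34·C.
Candidates are each tier's EOQ (if it falls in that tier) and each price-break quantity.
EOQ at $17.00 = 1212.7 (feasible in tier 1): TC = 32,200×$17.00 + (32,200/1212.7)×132 + (1212.7/2)×0.34×$17.00 = $554,409.61.
EOQ at $16.11 = 1245.8 < 1800, so use break Q=1800: TC = 32,200×$16.11 + (32,200/1800.0)×132 + (1800.0/2)×0.34×$16.11 = $526,032.99.
EOQ at $15.98 = 1250.8 < 21000, so use break Q=21000: TC = 32,200×$15.98 + (32,200/21000.0)×132 + (21000.0/2)×0.34×$15.98 = $571,807.00.
Lowest total cost among the candidates is at Q = 1800.0.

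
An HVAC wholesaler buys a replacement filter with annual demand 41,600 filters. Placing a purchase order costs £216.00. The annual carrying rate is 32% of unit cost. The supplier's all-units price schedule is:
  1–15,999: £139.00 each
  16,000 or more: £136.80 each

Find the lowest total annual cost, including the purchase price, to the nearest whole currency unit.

Holding cost per unit per year at price C is H = 0.32·C.
For each price level, check whether its EOQ is feasible; otherwise the best quantity at that price is the breakpoint.
EOQ at £139.00 = 635.6 (feasible in tier 1): TC = 41,600×£139.00 + (41,600/635.6)×216 + (635.6/2)×0.32×£139.00 = £5,810,672.94.
EOQ at £136.80 = 640.7 < 16000, so use break Q=16000: TC = 41,600×£136.80 + (41,600/16000.0)×216 + (16000.0/2)×0.32×£136.80 = £6,041,649.60.
Lowest total cost among the candidates is at Q = 635.6.

TC* ≈ £5,810,673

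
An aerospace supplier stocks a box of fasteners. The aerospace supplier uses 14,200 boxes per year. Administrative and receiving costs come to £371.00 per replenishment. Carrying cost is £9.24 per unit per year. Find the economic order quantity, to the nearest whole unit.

EOQ = √(2DS / H) = √(2 × 14,200 × 371 / 9.24).
= √(10,536,400 / 9.24) = √1,140,303.0303 ≈ 1067.850.

Q* ≈ 1,068 boxes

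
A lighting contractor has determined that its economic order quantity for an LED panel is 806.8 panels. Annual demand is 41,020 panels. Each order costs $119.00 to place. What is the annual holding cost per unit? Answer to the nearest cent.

The basic EOQ model gives Q* = √(2DS/H); rearrange for the unknown.
From Q* = √(2DS/H): H = 2DS / Q*² = 2 × 41,020 × 119 / 806.8² = 14.9983.

H ≈ $15.00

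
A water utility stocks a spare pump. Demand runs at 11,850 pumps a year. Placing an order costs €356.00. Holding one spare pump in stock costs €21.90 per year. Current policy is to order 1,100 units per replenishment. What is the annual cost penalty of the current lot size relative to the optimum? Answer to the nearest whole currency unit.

Extra cost ≈ €2,287 per year

EOQ = √(2DS/H) = √(2 × 11,850 × 356 / 21.9) ≈ 620.69.
Cost at Q* = (D/Q*)S + (Q*/2)H = √(2DSH) ≈ €13,593.19.
Cost at Q = 1,100: (11,850/1,100)×356 + (1,100/2)×21.9 = €3,835.09 + €12,045.00 = €15,880.09.
Excess = €15,880.09 − €13,593.19 = €2,286.91.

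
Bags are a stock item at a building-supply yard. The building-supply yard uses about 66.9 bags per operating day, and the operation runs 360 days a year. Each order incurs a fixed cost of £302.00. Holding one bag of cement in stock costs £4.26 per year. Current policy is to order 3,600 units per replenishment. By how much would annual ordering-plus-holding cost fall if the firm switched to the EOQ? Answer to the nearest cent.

Extra cost ≈ £1,816.33 per year

Annual demand D = 66.9 × 360 = 24,084.
EOQ = √(2DS/H) = √(2 × 24,084 × 302 / 4.26) ≈ 1847.90.
Cost at Q* = (D/Q*)S + (Q*/2)H = √(2DSH) ≈ £7,872.05.
Cost at Q = 3,600: (24,084/3,600)×302 + (3,600/2)×4.26 = £2,020.38 + £7,668.00 = £9,688.38.
Excess = £9,688.38 − £7,872.05 = £1,816.33.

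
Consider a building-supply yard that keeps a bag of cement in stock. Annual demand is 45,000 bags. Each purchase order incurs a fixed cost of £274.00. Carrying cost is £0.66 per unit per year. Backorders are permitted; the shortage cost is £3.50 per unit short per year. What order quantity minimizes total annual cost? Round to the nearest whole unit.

With planned backorders, Q* = √(2DS/H) · √((H+B)/B).
√(2DS/H) = √(2 × 45,000 × 274 / 0.66) = 6112.580.
√((H+B)/B) = √((0.66+3.5)/3.5) = 1.0902.
Q* ≈ 6664.034.

Q* ≈ 6,664 bags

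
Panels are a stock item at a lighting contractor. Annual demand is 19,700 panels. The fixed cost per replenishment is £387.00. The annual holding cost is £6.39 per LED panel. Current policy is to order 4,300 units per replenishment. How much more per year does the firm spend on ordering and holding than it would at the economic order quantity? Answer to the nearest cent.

Extra cost ≈ £5,640.66 per year

EOQ = √(2DS/H) = √(2 × 19,700 × 387 / 6.39) ≈ 1544.73.
Cost at Q* = (D/Q*)S + (Q*/2)H = √(2DSH) ≈ £9,870.84.
Cost at Q = 4,300: (19,700/4,300)×387 + (4,300/2)×6.39 = £1,773.00 + £13,738.50 = £15,511.50.
Excess = £15,511.50 − £9,870.84 = £5,640.66.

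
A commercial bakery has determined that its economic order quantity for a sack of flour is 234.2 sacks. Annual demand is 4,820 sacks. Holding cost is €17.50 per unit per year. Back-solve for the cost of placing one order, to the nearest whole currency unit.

S ≈ €100

Invert the EOQ relation Q*² = 2DS/H.
From Q* = √(2DS/H): S = Q*²H / (2D) = 234.2² × 17.5 / (2 × 4,820) = 99.5714.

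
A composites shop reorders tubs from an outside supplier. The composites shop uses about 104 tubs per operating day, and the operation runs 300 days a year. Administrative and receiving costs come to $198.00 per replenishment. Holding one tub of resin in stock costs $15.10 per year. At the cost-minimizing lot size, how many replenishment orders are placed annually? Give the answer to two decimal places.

Annual demand D = 104 × 300 = 31,200.
The optimal lot size = √(2DS/H) = √(2 × 31,200 × 198 / 15.1) ≈ 904.56.
Orders per year = D / Q* = 31,200 / 904.56 ≈ 34.492.

N ≈ 34.49 orders per year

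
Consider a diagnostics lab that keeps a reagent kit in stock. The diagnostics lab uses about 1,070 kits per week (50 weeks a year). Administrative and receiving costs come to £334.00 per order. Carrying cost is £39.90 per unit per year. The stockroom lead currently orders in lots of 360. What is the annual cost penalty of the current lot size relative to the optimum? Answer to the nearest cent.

Extra cost ≈ £19,056.41 per year

Annual demand D = 1,070 × 50 = 53,500.
EOQ = √(2DS/H) = √(2 × 53,500 × 334 / 39.9) ≈ 946.41.
Cost at Q* = (D/Q*)S + (Q*/2)H = √(2DSH) ≈ £37,761.70.
Cost at Q = 360: (53,500/360)×334 + (360/2)×39.9 = £49,636.11 + £7,182.00 = £56,818.11.
Excess = £56,818.11 − £37,761.70 = £19,056.41.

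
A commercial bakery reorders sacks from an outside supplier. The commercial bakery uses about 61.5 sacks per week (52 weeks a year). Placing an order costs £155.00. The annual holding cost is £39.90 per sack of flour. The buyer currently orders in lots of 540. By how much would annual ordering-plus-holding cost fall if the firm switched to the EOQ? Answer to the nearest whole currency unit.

Annual demand D = 61.5 × 52 = 3,198.
EOQ = √(2DS/H) = √(2 × 3,198 × 155 / 39.9) ≈ 157.63.
Cost at Q* = (D/Q*)S + (Q*/2)H = √(2DSH) ≈ £6,289.36.
Cost at Q = 540: (3,198/540)×155 + (540/2)×39.9 = £917.94 + £10,773.00 = £11,690.94.
Excess = £11,690.94 − £6,289.36 = £5,401.58.

Extra cost ≈ £5,402 per year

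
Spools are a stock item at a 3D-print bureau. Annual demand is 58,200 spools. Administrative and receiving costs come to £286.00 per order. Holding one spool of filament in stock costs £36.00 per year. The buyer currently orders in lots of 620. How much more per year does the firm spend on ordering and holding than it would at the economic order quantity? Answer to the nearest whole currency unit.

Extra cost ≈ £3,388 per year

EOQ = √(2DS/H) = √(2 × 58,200 × 286 / 36) ≈ 961.63.
Cost at Q* = (D/Q*)S + (Q*/2)H = √(2DSH) ≈ £34,618.70.
Cost at Q = 620: (58,200/620)×286 + (620/2)×36 = £26,847.10 + £11,160.00 = £38,007.10.
Excess = £38,007.10 − £34,618.70 = £3,388.40.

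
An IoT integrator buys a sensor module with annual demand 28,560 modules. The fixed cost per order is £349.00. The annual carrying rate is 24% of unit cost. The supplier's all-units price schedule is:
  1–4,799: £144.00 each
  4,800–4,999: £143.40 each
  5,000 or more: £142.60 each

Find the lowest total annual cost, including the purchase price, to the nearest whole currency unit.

Holding cost per unit per year at price C is H = 0.24·C.
For each price level, check whether its EOQ is feasible; otherwise the best quantity at that price is the breakpoint.
EOQ at £144.00 = 759.5 (feasible in tier 1): TC = 28,560×£144.00 + (28,560/759.5)×349 + (759.5/2)×0.24×£144.00 = £4,138,887.85.
EOQ at £143.40 = 761.1 < 4800, so use break Q=4800: TC = 28,560×£143.40 + (28,560/4800.0)×349 + (4800.0/2)×0.24×£143.40 = £4,180,178.95.
EOQ at £142.60 = 763.2 < 5000, so use break Q=5000: TC = 28,560×£142.60 + (28,560/5000.0)×349 + (5000.0/2)×0.24×£142.60 = £4,160,209.49.
Lowest total cost among the candidates is at Q = 759.5.

TC* ≈ £4,138,888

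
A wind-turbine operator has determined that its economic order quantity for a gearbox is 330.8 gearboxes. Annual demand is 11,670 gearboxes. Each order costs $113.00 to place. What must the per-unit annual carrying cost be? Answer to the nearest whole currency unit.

The basic EOQ model gives Q* = √(2DS/H); rearrange for the unknown.
From Q* = √(2DS/H): H = 2DS / Q*² = 2 × 11,670 × 113 / 330.8² = 24.1017.

H ≈ $24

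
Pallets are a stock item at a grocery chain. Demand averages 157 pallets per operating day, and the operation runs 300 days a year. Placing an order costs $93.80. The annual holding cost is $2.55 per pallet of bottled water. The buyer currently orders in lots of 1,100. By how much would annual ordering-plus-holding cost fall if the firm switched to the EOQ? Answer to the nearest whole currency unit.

Extra cost ≈ $672 per year

Annual demand D = 157 × 300 = 47,100.
EOQ = √(2DS/H) = √(2 × 47,100 × 93.8 / 2.55) ≈ 1861.47.
Cost at Q* = (D/Q*)S + (Q*/2)H = √(2DSH) ≈ $4,746.76.
Cost at Q = 1,100: (47,100/1,100)×93.8 + (1,100/2)×2.55 = $4,016.35 + $1,402.50 = $5,418.85.
Excess = $5,418.85 − $4,746.76 = $672.09.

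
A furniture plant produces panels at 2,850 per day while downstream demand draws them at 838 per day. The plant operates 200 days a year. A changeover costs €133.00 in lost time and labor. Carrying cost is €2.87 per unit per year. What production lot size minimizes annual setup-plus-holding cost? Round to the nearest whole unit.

Q* ≈ 4,691 panels

Annual demand D = 838 × 200 = 167,600.
Production build-up factor (1 − d/p) = 1 − 838/2,850 = 0.7060.
Q* = √(2DS / (H(1 − d/p))) = √(2 × 167,600 × 133 / (2.87 × 0.7060)).
= √(44,581,600 / 2.0261) ≈ 4690.783.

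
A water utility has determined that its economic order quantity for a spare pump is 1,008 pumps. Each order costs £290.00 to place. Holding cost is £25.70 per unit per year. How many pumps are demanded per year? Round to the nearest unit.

Squaring Q* = √(2DS/H) gives Q*² = 2DS/H.
From Q* = √(2DS/H): D = Q*²H / (2S) = 1,008² × 25.7 / (2 × 290) = 45022.146.

D ≈ 45,022 pumps per year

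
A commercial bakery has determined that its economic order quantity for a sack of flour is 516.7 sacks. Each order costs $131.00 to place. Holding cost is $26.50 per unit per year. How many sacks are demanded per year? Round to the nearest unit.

Squaring Q* = √(2DS/H) gives Q*² = 2DS/H.
From Q* = √(2DS/H): D = Q*²H / (2S) = 516.7² × 26.5 / (2 × 131) = 27003.590.

D ≈ 27,004 sacks per year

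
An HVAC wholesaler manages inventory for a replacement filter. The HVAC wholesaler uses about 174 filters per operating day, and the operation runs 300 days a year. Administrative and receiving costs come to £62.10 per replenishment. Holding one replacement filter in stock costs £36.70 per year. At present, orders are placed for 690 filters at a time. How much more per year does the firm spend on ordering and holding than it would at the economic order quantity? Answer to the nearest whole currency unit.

Extra cost ≈ £1,934 per year

Annual demand D = 174 × 300 = 52,200.
EOQ = √(2DS/H) = √(2 × 52,200 × 62.1 / 36.7) ≈ 420.30.
Cost at Q* = (D/Q*)S + (Q*/2)H = √(2DSH) ≈ £15,425.14.
Cost at Q = 690: (52,200/690)×62.1 + (690/2)×36.7 = £4,698.00 + £12,661.50 = £17,359.50.
Excess = £17,359.50 − £15,425.14 = £1,934.36.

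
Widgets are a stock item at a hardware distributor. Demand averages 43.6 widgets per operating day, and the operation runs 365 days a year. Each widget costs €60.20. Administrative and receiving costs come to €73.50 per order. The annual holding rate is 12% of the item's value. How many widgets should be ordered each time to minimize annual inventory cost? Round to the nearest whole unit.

Annual demand D = 43.6 × 365 = 15,914.
Holding cost H = 0.12 × €60.20 = €7.2240 per unit per year.
EOQ = √(2DS / H) = √(2 × 15,914 × 73.5 / 7.224).
= √(2,339,358 / 7.224) = √323,831.3953 ≈ 569.062.

Q* ≈ 569 widgets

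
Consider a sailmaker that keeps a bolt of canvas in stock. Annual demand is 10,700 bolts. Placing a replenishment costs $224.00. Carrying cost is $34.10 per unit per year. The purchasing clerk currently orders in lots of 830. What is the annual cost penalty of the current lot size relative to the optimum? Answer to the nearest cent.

Extra cost ≈ $4,253.99 per year

EOQ = √(2DS/H) = √(2 × 10,700 × 224 / 34.1) ≈ 374.93.
Cost at Q* = (D/Q*)S + (Q*/2)H = √(2DSH) ≈ $12,785.22.
Cost at Q = 830: (10,700/830)×224 + (830/2)×34.1 = $2,887.71 + $14,151.50 = $17,039.21.
Excess = $17,039.21 − $12,785.22 = $4,253.99.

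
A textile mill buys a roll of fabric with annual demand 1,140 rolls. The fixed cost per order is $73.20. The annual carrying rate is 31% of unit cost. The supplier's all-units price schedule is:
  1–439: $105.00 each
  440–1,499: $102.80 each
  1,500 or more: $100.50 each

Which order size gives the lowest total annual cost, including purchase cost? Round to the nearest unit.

Holding cost per unit per year at price C is H = 0.31·C.
For each price level, check whether its EOQ is feasible; otherwise the best quantity at that price is the breakpoint.
EOQ at $105.00 = 71.6 (feasible in tier 1): TC = 1,140×$105.00 + (1,140/71.6)×73.2 + (71.6/2)×0.31×$105.00 = $122,030.76.
EOQ at $102.80 = 72.4 < 440, so use break Q=440: TC = 1,140×$102.80 + (1,140/440.0)×73.2 + (440.0/2)×0.31×$102.80 = $124,392.61.
EOQ at $100.50 = 73.2 < 1500, so use break Q=1500: TC = 1,140×$100.50 + (1,140/1500.0)×73.2 + (1500.0/2)×0.31×$100.50 = $137,991.88.
Lowest total cost is $122,030.76 at Q = 71.6.

Q* ≈ 72 rolls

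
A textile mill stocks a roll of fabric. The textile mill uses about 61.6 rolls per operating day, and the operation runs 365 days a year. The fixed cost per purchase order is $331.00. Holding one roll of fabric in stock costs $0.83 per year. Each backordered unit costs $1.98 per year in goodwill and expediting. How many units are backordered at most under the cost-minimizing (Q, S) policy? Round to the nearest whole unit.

Annual demand D = 61.6 × 365 = 22,484.
With planned backorders, Q* = √(2DS/H) · √((H+B)/B).
√(2DS/H) = √(2 × 22,484 × 331 / 0.83) = 4234.740.
√((H+B)/B) = √((0.83+1.98)/1.98) = 1.1913.
Q* ≈ 5044.839.
S* = Q* · H/(H+B) = 5044.839 × 0.83/2.81 ≈ 1490.113.

S* ≈ 1,490 rolls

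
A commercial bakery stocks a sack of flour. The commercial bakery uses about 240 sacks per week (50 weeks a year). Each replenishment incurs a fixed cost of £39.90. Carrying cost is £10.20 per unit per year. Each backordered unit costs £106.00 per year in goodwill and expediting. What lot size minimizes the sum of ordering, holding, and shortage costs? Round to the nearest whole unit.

Q* ≈ 321 sacks

Annual demand D = 240 × 50 = 12,000.
With planned backorders, Q* = √(2DS/H) · √((H+B)/B).
√(2DS/H) = √(2 × 12,000 × 39.9 / 10.2) = 306.402.
√((H+B)/B) = √((10.2+106)/106) = 1.0470.
Q* ≈ 320.806.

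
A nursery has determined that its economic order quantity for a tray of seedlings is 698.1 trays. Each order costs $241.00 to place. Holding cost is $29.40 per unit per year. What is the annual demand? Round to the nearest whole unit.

D ≈ 29,726 trays per year

Invert the EOQ relation Q*² = 2DS/H.
From Q* = √(2DS/H): D = Q*²H / (2S) = 698.1² × 29.4 / (2 × 241) = 29725.938.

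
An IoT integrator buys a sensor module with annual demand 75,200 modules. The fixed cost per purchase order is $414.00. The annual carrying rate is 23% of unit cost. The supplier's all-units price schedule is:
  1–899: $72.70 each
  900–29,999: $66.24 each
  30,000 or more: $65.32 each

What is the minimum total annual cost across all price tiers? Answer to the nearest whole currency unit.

Holding cost per unit per year at price C is H = 0.23·C.
Candidates are each tier's EOQ (if it falls in that tier) and each price-break quantity.
Tier 1 ($72.70): EOQ = 1929.7 exceeds tier's upper bound 899, so this tier is dominated.
EOQ at $66.24 = 2021.6 (feasible in tier 2): TC = 75,200×$66.24 + (75,200/2021.6)×414 + (2021.6/2)×0.23×$66.24 = $5,012,047.82.
EOQ at $65.32 = 2035.8 < 30000, so use break Q=30000: TC = 75,200×$65.32 + (75,200/30000.0)×414 + (30000.0/2)×0.23×$65.32 = $5,138,455.76.
Lowest total cost among the candidates is at Q = 2021.6.

TC* ≈ $5,012,048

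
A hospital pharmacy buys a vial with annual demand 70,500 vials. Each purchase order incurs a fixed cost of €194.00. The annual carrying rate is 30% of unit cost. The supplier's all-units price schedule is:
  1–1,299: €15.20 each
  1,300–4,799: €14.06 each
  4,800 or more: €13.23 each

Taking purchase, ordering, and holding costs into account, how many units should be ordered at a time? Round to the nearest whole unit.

Holding cost per unit per year at price C is H = 0.30·C.
Candidates are each tier's EOQ (if it falls in that tier) and each price-break quantity.
Tier 1 (€15.20): EOQ = 2449.2 exceeds tier's upper bound 1299, so this tier is dominated.
EOQ at €14.06 = 2546.6 (feasible in tier 2): TC = 70,500×€14.06 + (70,500/2546.6)×194 + (2546.6/2)×0.30×€14.06 = €1,001,971.47.
EOQ at €13.23 = 2625.2 < 4800, so use break Q=4800: TC = 70,500×€13.23 + (70,500/4800.0)×194 + (4800.0/2)×0.30×€13.23 = €945,089.97.
Lowest total cost is €945,089.97 at Q = 4800.0.

Q* ≈ 4,800 vials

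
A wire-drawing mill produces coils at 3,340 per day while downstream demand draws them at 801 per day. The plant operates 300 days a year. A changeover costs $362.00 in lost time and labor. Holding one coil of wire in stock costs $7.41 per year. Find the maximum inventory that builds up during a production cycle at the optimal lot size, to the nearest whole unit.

I_max ≈ 4,225 coils

Annual demand D = 801 × 300 = 240,300.
Production build-up factor (1 − d/p) = 1 − 801/3,340 = 0.7602.
Q* = √(2DS / (H(1 − d/p))) = √(2 × 240,300 × 362 / (7.41 × 0.7602)).
= √(173,977,200 / 5.6329) ≈ 5557.493.
Maximum inventory = Q*(1 − d/p) = 5557.493 × 0.7602 ≈ 4224.693.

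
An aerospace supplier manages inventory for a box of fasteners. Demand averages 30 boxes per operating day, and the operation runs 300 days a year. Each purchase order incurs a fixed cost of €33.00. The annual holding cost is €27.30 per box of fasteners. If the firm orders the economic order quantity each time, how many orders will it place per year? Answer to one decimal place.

Annual demand D = 30 × 300 = 9,000.
Q* = √(2DS/H) = √(2 × 9,000 × 33 / 27.3) ≈ 147.51.
Orders per year = D / Q* = 9,000 / 147.51 ≈ 61.014.

N ≈ 61.0 orders per year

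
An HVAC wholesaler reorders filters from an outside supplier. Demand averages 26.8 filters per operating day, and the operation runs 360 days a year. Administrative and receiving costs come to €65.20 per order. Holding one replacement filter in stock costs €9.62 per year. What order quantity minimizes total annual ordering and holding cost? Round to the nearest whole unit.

Q* ≈ 362 filters

Annual demand D = 26.8 × 360 = 9,648.
EOQ = √(2DS / H) = √(2 × 9,648 × 65.2 / 9.62).
= √(1,258,099.2 / 9.62) = √130,779.5426 ≈ 361.635.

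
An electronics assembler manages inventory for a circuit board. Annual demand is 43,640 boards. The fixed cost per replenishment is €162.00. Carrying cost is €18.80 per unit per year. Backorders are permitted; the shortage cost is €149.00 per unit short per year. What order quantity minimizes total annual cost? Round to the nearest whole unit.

With planned backorders, Q* = √(2DS/H) · √((H+B)/B).
√(2DS/H) = √(2 × 43,640 × 162 / 18.8) = 867.233.
√((H+B)/B) = √((18.8+149)/149) = 1.0612.
Q* ≈ 920.320.

Q* ≈ 920 boards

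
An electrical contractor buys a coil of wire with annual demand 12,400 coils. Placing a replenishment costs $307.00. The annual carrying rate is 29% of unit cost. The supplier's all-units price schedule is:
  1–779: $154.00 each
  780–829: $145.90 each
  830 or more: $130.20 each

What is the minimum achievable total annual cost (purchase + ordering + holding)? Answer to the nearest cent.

Holding cost per unit per year at price C is H = 0.29·C.
For each price level, check whether its EOQ is feasible; otherwise the best quantity at that price is the breakpoint.
EOQ at $154.00 = 412.9 (feasible in tier 1): TC = 12,400×$154.00 + (12,400/412.9)×307 + (412.9/2)×0.29×$154.00 = $1,928,039.72.
EOQ at $145.90 = 424.2 < 780, so use break Q=780: TC = 12,400×$145.90 + (12,400/780.0)×307 + (780.0/2)×0.29×$145.90 = $1,830,541.80.
EOQ at $130.20 = 449.0 < 830, so use break Q=830: TC = 12,400×$130.20 + (12,400/830.0)×307 + (830.0/2)×0.29×$130.20 = $1,634,736.08.
Lowest total cost among the candidates is at Q = 830.0.

TC* ≈ $1,634,736.08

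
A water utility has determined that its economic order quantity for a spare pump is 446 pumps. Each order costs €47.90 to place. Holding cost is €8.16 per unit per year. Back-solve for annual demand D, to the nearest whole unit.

Squaring Q* = √(2DS/H) gives Q*² = 2DS/H.
From Q* = √(2DS/H): D = Q*²H / (2S) = 446² × 8.16 / (2 × 47.9) = 16943.158.

D ≈ 16,943 pumps per year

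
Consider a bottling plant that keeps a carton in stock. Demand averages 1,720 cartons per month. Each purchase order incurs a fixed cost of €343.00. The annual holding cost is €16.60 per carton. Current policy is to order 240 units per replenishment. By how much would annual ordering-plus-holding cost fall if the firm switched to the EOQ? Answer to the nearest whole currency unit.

Extra cost ≈ €16,159 per year

Annual demand D = 1,720 × 12 = 20,640.
EOQ = √(2DS/H) = √(2 × 20,640 × 343 / 16.6) ≈ 923.56.
Cost at Q* = (D/Q*)S + (Q*/2)H = √(2DSH) ≈ €15,331.02.
Cost at Q = 240: (20,640/240)×343 + (240/2)×16.6 = €29,498.00 + €1,992.00 = €31,490.00.
Excess = €31,490.00 − €15,331.02 = €16,158.98.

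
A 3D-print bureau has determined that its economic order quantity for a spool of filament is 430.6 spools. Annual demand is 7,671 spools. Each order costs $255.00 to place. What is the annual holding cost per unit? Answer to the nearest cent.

H ≈ $21.10

Invert the EOQ relation Q*² = 2DS/H.
From Q* = √(2DS/H): H = 2DS / Q*² = 2 × 7,671 × 255 / 430.6² = 21.0996.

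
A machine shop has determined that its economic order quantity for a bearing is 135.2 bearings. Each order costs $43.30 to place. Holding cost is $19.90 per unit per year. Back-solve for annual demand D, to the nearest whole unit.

Invert the EOQ relation Q*² = 2DS/H.
From Q* = √(2DS/H): D = Q*²H / (2S) = 135.2² × 19.9 / (2 × 43.3) = 4200.380.

D ≈ 4,200 bearings per year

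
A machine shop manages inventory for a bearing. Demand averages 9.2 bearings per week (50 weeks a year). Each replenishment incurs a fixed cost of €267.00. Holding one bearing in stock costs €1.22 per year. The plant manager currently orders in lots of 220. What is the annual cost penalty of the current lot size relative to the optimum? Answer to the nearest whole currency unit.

Annual demand D = 9.2 × 50 = 460.
EOQ = √(2DS/H) = √(2 × 460 × 267 / 1.22) ≈ 448.71.
Cost at Q* = (D/Q*)S + (Q*/2)H = √(2DSH) ≈ €547.43.
Cost at Q = 220: (460/220)×267 + (220/2)×1.22 = €558.27 + €134.20 = €692.47.
Excess = €692.47 − €547.43 = €145.04.

Extra cost ≈ €145 per year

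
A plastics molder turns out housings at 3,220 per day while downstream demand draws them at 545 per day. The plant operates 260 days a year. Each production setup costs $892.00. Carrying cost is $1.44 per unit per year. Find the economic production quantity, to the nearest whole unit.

Annual demand D = 545 × 260 = 141,700.
Production build-up factor (1 − d/p) = 1 − 545/3,220 = 0.8307.
Q* = √(2DS / (H(1 − d/p))) = √(2 × 141,700 × 892 / (1.44 × 0.8307)).
= √(252,792,800 / 1.1963) ≈ 14536.744.

Q* ≈ 14,537 housings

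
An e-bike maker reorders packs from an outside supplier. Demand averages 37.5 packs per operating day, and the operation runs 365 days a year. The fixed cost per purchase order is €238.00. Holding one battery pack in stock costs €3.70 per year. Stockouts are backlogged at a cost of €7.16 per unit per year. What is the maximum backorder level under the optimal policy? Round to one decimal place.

S* ≈ 556.8 packs

Annual demand D = 37.5 × 365 = 13,687.5.
With planned backorders, Q* = √(2DS/H) · √((H+B)/B).
√(2DS/H) = √(2 × 13,687.5 × 238 / 3.7) = 1326.981.
√((H+B)/B) = √((3.7+7.16)/7.16) = 1.2316.
Q* ≈ 1634.267.
S* = Q* · H/(H+B) = 1634.267 × 3.7/10.86 ≈ 556.795.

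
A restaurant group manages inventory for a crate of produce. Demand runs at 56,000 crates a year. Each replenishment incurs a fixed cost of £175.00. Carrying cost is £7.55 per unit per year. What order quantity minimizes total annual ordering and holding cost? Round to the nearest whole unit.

Q* ≈ 1,611 crates

EOQ = √(2DS / H) = √(2 × 56,000 × 175 / 7.55).
= √(19,600,000 / 7.55) = √2,596,026.4901 ≈ 1611.219.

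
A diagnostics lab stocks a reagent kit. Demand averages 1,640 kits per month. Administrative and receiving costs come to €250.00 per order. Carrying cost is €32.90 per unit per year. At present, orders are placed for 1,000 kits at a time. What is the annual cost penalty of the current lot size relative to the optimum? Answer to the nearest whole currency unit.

Extra cost ≈ €3,377 per year

Annual demand D = 1,640 × 12 = 19,680.
EOQ = √(2DS/H) = √(2 × 19,680 × 250 / 32.9) ≈ 546.89.
Cost at Q* = (D/Q*)S + (Q*/2)H = √(2DSH) ≈ €17,992.67.
Cost at Q = 1,000: (19,680/1,000)×250 + (1,000/2)×32.9 = €4,920.00 + €16,450.00 = €21,370.00.
Excess = €21,370.00 − €17,992.67 = €3,377.33.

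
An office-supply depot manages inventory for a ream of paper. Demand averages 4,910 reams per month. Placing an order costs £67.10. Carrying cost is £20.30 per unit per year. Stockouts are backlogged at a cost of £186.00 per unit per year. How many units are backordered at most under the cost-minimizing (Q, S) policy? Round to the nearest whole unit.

S* ≈ 65 reams

Annual demand D = 4,910 × 12 = 58,920.
With planned backorders, Q* = √(2DS/H) · √((H+B)/B).
√(2DS/H) = √(2 × 58,920 × 67.1 / 20.3) = 624.108.
√((H+B)/B) = √((20.3+186)/186) = 1.0532.
Q* ≈ 657.284.
S* = Q* · H/(H+B) = 657.284 × 20.3/206.3 ≈ 64.677.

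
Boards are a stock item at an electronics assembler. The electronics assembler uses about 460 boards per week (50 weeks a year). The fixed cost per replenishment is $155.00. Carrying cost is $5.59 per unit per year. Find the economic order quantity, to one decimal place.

Q* ≈ 1,129.4 boards

Annual demand D = 460 × 50 = 23,000.
EOQ = √(2DS / H) = √(2 × 23,000 × 155 / 5.59).
= √(7,130,000 / 5.59) = √1,275,491.9499 ≈ 1129.377.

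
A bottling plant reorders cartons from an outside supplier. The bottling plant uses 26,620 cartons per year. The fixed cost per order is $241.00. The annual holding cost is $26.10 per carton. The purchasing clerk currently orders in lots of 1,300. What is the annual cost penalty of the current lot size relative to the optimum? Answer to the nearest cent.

Extra cost ≈ $3,600.08 per year

EOQ = √(2DS/H) = √(2 × 26,620 × 241 / 26.1) ≈ 701.14.
Cost at Q* = (D/Q*)S + (Q*/2)H = √(2DSH) ≈ $18,299.86.
Cost at Q = 1,300: (26,620/1,300)×241 + (1,300/2)×26.1 = $4,934.94 + $16,965.00 = $21,899.94.
Excess = $21,899.94 − $18,299.86 = $3,600.08.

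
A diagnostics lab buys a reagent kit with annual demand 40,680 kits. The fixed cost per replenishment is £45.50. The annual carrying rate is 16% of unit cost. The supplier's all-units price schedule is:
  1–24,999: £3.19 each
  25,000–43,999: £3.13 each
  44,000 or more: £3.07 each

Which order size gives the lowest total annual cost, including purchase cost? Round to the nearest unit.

Q* ≈ 2,693 kits

Holding cost per unit per year at price C is H = 0.16·C.
Candidates are each tier's EOQ (if it falls in that tier) and each price-break quantity.
EOQ at £3.19 = 2693.1 (feasible in tier 1): TC = 40,680×£3.19 + (40,680/2693.1)×45.5 + (2693.1/2)×0.16×£3.19 = £131,143.77.
EOQ at £3.13 = 2718.8 < 25000, so use break Q=25000: TC = 40,680×£3.13 + (40,680/25000.0)×45.5 + (25000.0/2)×0.16×£3.13 = £133,662.44.
EOQ at £3.07 = 2745.3 < 44000, so use break Q=44000: TC = 40,680×£3.07 + (40,680/44000.0)×45.5 + (44000.0/2)×0.16×£3.07 = £135,736.07.
Lowest total cost is £131,143.77 at Q = 2693.1.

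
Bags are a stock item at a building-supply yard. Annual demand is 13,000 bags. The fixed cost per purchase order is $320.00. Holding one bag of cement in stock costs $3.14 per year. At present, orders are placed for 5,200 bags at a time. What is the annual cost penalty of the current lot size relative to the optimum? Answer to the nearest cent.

Extra cost ≈ $3,852.76 per year

EOQ = √(2DS/H) = √(2 × 13,000 × 320 / 3.14) ≈ 1627.78.
Cost at Q* = (D/Q*)S + (Q*/2)H = √(2DSH) ≈ $5,111.24.
Cost at Q = 5,200: (13,000/5,200)×320 + (5,200/2)×3.14 = $800.00 + $8,164.00 = $8,964.00.
Excess = $8,964.00 − $5,111.24 = $3,852.76.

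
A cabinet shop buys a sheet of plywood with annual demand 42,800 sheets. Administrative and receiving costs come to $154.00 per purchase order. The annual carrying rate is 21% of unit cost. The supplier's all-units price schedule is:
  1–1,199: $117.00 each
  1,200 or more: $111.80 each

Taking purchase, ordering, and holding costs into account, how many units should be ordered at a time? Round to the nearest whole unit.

Q* ≈ 1,200 sheets

Holding cost per unit per year at price C is H = 0.21·C.
Candidates are each tier's EOQ (if it falls in that tier) and each price-break quantity.
EOQ at $117.00 = 732.5 (feasible in tier 1): TC = 42,800×$117.00 + (42,800/732.5)×154 + (732.5/2)×0.21×$117.00 = $5,025,596.99.
EOQ at $111.80 = 749.3 < 1200, so use break Q=1200: TC = 42,800×$111.80 + (42,800/1200.0)×154 + (1200.0/2)×0.21×$111.80 = $4,804,619.47.
Lowest total cost is $4,804,619.47 at Q = 1200.0.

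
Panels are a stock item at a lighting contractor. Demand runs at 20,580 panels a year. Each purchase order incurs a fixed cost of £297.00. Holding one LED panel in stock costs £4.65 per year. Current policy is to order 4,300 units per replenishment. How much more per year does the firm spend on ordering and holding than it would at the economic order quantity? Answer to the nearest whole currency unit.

Extra cost ≈ £3,879 per year

EOQ = √(2DS/H) = √(2 × 20,580 × 297 / 4.65) ≈ 1621.40.
Cost at Q* = (D/Q*)S + (Q*/2)H = √(2DSH) ≈ £7,539.50.
Cost at Q = 4,300: (20,580/4,300)×297 + (4,300/2)×4.65 = £1,421.46 + £9,997.50 = £11,418.96.
Excess = £11,418.96 − £7,539.50 = £3,879.46.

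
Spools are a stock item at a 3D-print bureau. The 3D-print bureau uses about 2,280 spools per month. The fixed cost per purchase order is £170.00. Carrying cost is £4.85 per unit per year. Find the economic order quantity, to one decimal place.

Annual demand D = 2,280 × 12 = 27,360.
EOQ = √(2DS / H) = √(2 × 27,360 × 170 / 4.85).
= √(9,302,400 / 4.85) = √1,918,020.6186 ≈ 1384.926.

Q* ≈ 1,384.9 spools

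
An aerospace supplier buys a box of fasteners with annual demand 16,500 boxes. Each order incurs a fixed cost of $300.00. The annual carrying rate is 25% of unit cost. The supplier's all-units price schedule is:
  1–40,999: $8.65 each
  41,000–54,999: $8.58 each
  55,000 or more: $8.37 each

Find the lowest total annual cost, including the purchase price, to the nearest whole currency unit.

Holding cost per unit per year at price C is H = 0.25·C.
Candidates are each tier's EOQ (if it falls in that tier) and each price-break quantity.
EOQ at $8.65 = 2139.6 (feasible in tier 1): TC = 16,500×$8.65 + (16,500/2139.6)×300 + (2139.6/2)×0.25×$8.65 = $147,351.96.
EOQ at $8.58 = 2148.3 < 41000, so use break Q=41000: TC = 16,500×$8.58 + (16,500/41000.0)×300 + (41000.0/2)×0.25×$8.58 = $185,663.23.
EOQ at $8.37 = 2175.1 < 55000, so use break Q=55000: TC = 16,500×$8.37 + (16,500/55000.0)×300 + (55000.0/2)×0.25×$8.37 = $195,738.75.
Lowest total cost among the candidates is at Q = 2139.6.

TC* ≈ $147,352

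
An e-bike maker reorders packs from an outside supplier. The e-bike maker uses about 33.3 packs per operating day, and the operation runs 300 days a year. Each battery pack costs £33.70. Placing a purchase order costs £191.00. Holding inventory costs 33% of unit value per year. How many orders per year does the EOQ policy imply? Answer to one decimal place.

N ≈ 17.1 orders per year

Annual demand D = 33.3 × 300 = 9,990.
Holding cost H = 0.33 × £33.70 = £11.1210 per unit per year.
Q* = √(2DS/H) = √(2 × 9,990 × 191 / 11.121) ≈ 585.79.
Orders per year = D / Q* = 9,990 / 585.79 ≈ 17.054.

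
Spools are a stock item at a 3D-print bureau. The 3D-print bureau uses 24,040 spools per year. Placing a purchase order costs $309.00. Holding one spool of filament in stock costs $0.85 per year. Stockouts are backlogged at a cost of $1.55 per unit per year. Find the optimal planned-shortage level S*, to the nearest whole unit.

With planned backorders, Q* = √(2DS/H) · √((H+B)/B).
√(2DS/H) = √(2 × 24,040 × 309 / 0.85) = 4180.729.
√((H+B)/B) = √((0.85+1.55)/1.55) = 1.2443.
Q* ≈ 5202.257.
S* = Q* · H/(H+B) = 5202.257 × 0.85/2.4 ≈ 1842.466.

S* ≈ 1,842 spools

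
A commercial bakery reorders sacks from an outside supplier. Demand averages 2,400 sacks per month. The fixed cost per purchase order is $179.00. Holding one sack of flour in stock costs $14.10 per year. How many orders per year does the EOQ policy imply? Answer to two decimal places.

N ≈ 33.68 orders per year

Annual demand D = 2,400 × 12 = 28,800.
Q* = √(2DS/H) = √(2 × 28,800 × 179 / 14.1) ≈ 855.12.
Orders per year = D / Q* = 28,800 / 855.12 ≈ 33.679.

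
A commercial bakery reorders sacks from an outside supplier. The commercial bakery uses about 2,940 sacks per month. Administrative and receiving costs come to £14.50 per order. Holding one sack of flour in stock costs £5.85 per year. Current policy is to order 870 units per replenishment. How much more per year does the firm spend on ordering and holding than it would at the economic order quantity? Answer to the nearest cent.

Extra cost ≈ £686.27 per year

Annual demand D = 2,940 × 12 = 35,280.
EOQ = √(2DS/H) = √(2 × 35,280 × 14.5 / 5.85) ≈ 418.20.
Cost at Q* = (D/Q*)S + (Q*/2)H = √(2DSH) ≈ £2,446.48.
Cost at Q = 870: (35,280/870)×14.5 + (870/2)×5.85 = £588.00 + £2,544.75 = £3,132.75.
Excess = £3,132.75 − £2,446.48 = £686.27.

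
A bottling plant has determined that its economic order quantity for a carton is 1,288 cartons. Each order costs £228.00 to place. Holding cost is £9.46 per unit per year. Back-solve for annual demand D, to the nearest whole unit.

D ≈ 34,416 cartons per year

The basic EOQ model gives Q* = √(2DS/H); rearrange for the unknown.
From Q* = √(2DS/H): D = Q*²H / (2S) = 1,288² × 9.46 / (2 × 228) = 34415.812.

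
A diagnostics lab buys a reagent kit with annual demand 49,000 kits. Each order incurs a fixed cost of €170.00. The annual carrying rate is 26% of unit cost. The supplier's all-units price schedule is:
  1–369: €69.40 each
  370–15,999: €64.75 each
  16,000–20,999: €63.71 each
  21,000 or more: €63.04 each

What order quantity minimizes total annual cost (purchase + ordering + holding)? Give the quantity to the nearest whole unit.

Q* ≈ 995 kits

Holding cost per unit per year at price C is H = 0.26·C.
Evaluate total cost at each tier's feasible EOQ or, if the EOQ is below the tier, at the tier's minimum quantity.
Tier 1 (€69.40): EOQ = 960.9 exceeds tier's upper bound 369, so this tier is dominated.
EOQ at €64.75 = 994.8 (feasible in tier 2): TC = 49,000×€64.75 + (49,000/994.8)×170 + (994.8/2)×0.26×€64.75 = €3,189,497.27.
EOQ at €63.71 = 1002.9 < 16000, so use break Q=16000: TC = 49,000×€63.71 + (49,000/16000.0)×170 + (16000.0/2)×0.26×€63.71 = €3,254,827.42.
EOQ at €63.04 = 1008.2 < 21000, so use break Q=21000: TC = 49,000×€63.04 + (49,000/21000.0)×170 + (21000.0/2)×0.26×€63.04 = €3,261,455.87.
Lowest total cost is €3,189,497.27 at Q = 994.8.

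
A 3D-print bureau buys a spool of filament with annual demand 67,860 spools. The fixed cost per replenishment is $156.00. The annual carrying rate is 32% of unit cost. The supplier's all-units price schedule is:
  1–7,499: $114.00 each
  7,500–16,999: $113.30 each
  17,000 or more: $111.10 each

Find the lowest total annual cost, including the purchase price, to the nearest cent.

TC* ≈ $7,763,831.48

Holding cost per unit per year at price C is H = 0.32·C.
For each price level, check whether its EOQ is feasible; otherwise the best quantity at that price is the breakpoint.
EOQ at $114.00 = 761.8 (feasible in tier 1): TC = 67,860×$114.00 + (67,860/761.8)×156 + (761.8/2)×0.32×$114.00 = $7,763,831.48.
EOQ at $113.30 = 764.2 < 7500, so use break Q=7500: TC = 67,860×$113.30 + (67,860/7500.0)×156 + (7500.0/2)×0.32×$113.30 = $7,825,909.49.
EOQ at $111.10 = 771.7 < 17000, so use break Q=17000: TC = 67,860×$111.10 + (67,860/17000.0)×156 + (17000.0/2)×0.32×$111.10 = $7,842,060.72.
Lowest total cost among the candidates is at Q = 761.8.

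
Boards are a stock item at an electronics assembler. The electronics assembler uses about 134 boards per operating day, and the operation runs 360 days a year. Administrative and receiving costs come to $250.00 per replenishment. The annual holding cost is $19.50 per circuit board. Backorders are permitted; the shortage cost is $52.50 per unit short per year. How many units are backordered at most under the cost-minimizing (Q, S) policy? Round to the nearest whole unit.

Annual demand D = 134 × 360 = 48,240.
With planned backorders, Q* = √(2DS/H) · √((H+B)/B).
√(2DS/H) = √(2 × 48,240 × 250 / 19.5) = 1112.170.
√((H+B)/B) = √((19.5+52.5)/52.5) = 1.1711.
Q* ≈ 1302.441.
S* = Q* · H/(H+B) = 1302.441 × 19.5/72 ≈ 352.744.

S* ≈ 353 boards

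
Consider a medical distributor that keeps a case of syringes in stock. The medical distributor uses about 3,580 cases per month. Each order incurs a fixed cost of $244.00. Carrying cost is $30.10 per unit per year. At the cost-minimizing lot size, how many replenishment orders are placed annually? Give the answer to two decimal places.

N ≈ 51.48 orders per year

Annual demand D = 3,580 × 12 = 42,960.
The optimal lot size = √(2DS/H) = √(2 × 42,960 × 244 / 30.1) ≈ 834.56.
Orders per year = D / Q* = 42,960 / 834.56 ≈ 51.476.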